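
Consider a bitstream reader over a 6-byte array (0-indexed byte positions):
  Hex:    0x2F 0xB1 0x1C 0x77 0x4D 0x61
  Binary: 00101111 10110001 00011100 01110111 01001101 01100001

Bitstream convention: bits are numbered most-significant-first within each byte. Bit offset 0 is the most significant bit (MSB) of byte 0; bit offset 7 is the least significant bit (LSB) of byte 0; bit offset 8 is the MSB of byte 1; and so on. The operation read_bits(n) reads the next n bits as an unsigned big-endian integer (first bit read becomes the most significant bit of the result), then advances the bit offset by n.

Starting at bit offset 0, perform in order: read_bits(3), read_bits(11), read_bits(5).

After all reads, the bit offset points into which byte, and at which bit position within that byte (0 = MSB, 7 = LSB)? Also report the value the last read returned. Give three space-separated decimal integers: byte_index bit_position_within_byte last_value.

Read 1: bits[0:3] width=3 -> value=1 (bin 001); offset now 3 = byte 0 bit 3; 45 bits remain
Read 2: bits[3:14] width=11 -> value=1004 (bin 01111101100); offset now 14 = byte 1 bit 6; 34 bits remain
Read 3: bits[14:19] width=5 -> value=8 (bin 01000); offset now 19 = byte 2 bit 3; 29 bits remain

Answer: 2 3 8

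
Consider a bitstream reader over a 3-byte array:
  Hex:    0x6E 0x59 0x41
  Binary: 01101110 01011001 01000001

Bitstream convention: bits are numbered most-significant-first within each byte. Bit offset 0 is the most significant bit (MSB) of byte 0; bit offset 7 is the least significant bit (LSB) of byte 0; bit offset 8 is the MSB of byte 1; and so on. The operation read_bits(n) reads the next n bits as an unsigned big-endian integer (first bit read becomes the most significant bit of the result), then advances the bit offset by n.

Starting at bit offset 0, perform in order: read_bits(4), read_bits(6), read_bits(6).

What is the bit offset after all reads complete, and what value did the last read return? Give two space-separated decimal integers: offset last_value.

Answer: 16 25

Derivation:
Read 1: bits[0:4] width=4 -> value=6 (bin 0110); offset now 4 = byte 0 bit 4; 20 bits remain
Read 2: bits[4:10] width=6 -> value=57 (bin 111001); offset now 10 = byte 1 bit 2; 14 bits remain
Read 3: bits[10:16] width=6 -> value=25 (bin 011001); offset now 16 = byte 2 bit 0; 8 bits remain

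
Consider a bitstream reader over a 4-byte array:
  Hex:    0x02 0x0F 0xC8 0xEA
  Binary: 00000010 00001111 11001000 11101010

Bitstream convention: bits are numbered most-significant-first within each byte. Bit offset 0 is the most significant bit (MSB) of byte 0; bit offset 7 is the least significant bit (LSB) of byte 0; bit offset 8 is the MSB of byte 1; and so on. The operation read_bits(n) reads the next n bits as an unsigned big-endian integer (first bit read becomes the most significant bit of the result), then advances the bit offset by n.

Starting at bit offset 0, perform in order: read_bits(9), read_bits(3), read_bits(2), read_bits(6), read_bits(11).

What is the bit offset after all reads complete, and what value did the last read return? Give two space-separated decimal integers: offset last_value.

Read 1: bits[0:9] width=9 -> value=4 (bin 000000100); offset now 9 = byte 1 bit 1; 23 bits remain
Read 2: bits[9:12] width=3 -> value=0 (bin 000); offset now 12 = byte 1 bit 4; 20 bits remain
Read 3: bits[12:14] width=2 -> value=3 (bin 11); offset now 14 = byte 1 bit 6; 18 bits remain
Read 4: bits[14:20] width=6 -> value=60 (bin 111100); offset now 20 = byte 2 bit 4; 12 bits remain
Read 5: bits[20:31] width=11 -> value=1141 (bin 10001110101); offset now 31 = byte 3 bit 7; 1 bits remain

Answer: 31 1141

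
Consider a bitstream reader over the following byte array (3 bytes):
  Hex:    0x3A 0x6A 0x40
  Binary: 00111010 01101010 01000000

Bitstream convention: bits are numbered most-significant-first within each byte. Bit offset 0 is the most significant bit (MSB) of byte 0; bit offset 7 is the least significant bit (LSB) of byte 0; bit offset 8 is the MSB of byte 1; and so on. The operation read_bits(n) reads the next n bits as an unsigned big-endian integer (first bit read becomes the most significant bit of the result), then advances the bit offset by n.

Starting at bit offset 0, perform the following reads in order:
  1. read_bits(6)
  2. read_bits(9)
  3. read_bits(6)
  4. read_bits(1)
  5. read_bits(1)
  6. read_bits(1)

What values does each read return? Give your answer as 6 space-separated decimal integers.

Read 1: bits[0:6] width=6 -> value=14 (bin 001110); offset now 6 = byte 0 bit 6; 18 bits remain
Read 2: bits[6:15] width=9 -> value=309 (bin 100110101); offset now 15 = byte 1 bit 7; 9 bits remain
Read 3: bits[15:21] width=6 -> value=8 (bin 001000); offset now 21 = byte 2 bit 5; 3 bits remain
Read 4: bits[21:22] width=1 -> value=0 (bin 0); offset now 22 = byte 2 bit 6; 2 bits remain
Read 5: bits[22:23] width=1 -> value=0 (bin 0); offset now 23 = byte 2 bit 7; 1 bits remain
Read 6: bits[23:24] width=1 -> value=0 (bin 0); offset now 24 = byte 3 bit 0; 0 bits remain

Answer: 14 309 8 0 0 0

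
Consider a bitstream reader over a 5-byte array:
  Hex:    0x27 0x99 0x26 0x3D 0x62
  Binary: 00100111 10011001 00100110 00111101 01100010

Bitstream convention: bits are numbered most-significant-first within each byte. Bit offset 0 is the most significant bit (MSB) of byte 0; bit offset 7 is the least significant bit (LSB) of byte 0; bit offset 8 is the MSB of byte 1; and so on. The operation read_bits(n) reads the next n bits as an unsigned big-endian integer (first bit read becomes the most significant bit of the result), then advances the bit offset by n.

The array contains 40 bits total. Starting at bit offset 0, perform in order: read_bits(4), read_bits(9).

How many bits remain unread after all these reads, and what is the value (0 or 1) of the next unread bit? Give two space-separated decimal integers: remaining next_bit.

Read 1: bits[0:4] width=4 -> value=2 (bin 0010); offset now 4 = byte 0 bit 4; 36 bits remain
Read 2: bits[4:13] width=9 -> value=243 (bin 011110011); offset now 13 = byte 1 bit 5; 27 bits remain

Answer: 27 0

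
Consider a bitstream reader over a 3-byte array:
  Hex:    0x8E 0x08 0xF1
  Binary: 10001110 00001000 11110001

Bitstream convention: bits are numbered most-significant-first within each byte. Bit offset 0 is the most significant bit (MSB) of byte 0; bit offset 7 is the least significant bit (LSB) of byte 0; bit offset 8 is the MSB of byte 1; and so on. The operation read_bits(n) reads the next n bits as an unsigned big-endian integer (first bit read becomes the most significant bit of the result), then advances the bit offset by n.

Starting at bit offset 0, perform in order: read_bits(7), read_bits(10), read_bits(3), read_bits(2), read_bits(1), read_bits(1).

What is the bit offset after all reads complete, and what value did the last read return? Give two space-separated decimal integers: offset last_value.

Read 1: bits[0:7] width=7 -> value=71 (bin 1000111); offset now 7 = byte 0 bit 7; 17 bits remain
Read 2: bits[7:17] width=10 -> value=17 (bin 0000010001); offset now 17 = byte 2 bit 1; 7 bits remain
Read 3: bits[17:20] width=3 -> value=7 (bin 111); offset now 20 = byte 2 bit 4; 4 bits remain
Read 4: bits[20:22] width=2 -> value=0 (bin 00); offset now 22 = byte 2 bit 6; 2 bits remain
Read 5: bits[22:23] width=1 -> value=0 (bin 0); offset now 23 = byte 2 bit 7; 1 bits remain
Read 6: bits[23:24] width=1 -> value=1 (bin 1); offset now 24 = byte 3 bit 0; 0 bits remain

Answer: 24 1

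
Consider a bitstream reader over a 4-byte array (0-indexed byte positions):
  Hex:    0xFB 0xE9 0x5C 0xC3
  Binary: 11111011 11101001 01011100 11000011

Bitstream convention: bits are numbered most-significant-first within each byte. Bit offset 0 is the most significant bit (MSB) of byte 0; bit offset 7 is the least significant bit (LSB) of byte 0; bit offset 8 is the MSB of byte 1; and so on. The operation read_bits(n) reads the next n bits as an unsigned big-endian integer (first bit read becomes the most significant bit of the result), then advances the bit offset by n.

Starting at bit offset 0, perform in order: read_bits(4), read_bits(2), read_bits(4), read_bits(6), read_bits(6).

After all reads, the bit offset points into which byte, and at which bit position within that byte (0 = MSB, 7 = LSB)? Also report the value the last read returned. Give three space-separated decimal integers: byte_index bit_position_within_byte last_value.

Answer: 2 6 23

Derivation:
Read 1: bits[0:4] width=4 -> value=15 (bin 1111); offset now 4 = byte 0 bit 4; 28 bits remain
Read 2: bits[4:6] width=2 -> value=2 (bin 10); offset now 6 = byte 0 bit 6; 26 bits remain
Read 3: bits[6:10] width=4 -> value=15 (bin 1111); offset now 10 = byte 1 bit 2; 22 bits remain
Read 4: bits[10:16] width=6 -> value=41 (bin 101001); offset now 16 = byte 2 bit 0; 16 bits remain
Read 5: bits[16:22] width=6 -> value=23 (bin 010111); offset now 22 = byte 2 bit 6; 10 bits remain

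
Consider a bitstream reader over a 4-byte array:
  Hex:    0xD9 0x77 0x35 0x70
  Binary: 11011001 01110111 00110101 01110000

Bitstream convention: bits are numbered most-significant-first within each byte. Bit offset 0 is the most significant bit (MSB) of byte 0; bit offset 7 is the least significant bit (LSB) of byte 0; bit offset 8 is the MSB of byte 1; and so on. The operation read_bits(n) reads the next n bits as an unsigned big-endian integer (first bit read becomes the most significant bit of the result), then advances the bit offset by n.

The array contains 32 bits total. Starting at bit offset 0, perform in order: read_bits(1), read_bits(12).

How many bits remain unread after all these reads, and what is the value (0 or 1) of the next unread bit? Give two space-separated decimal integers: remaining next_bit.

Read 1: bits[0:1] width=1 -> value=1 (bin 1); offset now 1 = byte 0 bit 1; 31 bits remain
Read 2: bits[1:13] width=12 -> value=2862 (bin 101100101110); offset now 13 = byte 1 bit 5; 19 bits remain

Answer: 19 1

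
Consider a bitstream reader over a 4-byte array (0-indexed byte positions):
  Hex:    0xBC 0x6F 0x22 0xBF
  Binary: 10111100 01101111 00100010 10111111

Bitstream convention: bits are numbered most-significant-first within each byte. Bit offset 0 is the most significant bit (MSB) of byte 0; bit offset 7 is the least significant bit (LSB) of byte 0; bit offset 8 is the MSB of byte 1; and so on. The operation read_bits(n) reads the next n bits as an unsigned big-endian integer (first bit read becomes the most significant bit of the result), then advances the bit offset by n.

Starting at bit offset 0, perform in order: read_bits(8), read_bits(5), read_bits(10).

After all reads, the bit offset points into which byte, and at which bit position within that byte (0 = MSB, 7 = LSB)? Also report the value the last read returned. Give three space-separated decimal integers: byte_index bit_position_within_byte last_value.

Read 1: bits[0:8] width=8 -> value=188 (bin 10111100); offset now 8 = byte 1 bit 0; 24 bits remain
Read 2: bits[8:13] width=5 -> value=13 (bin 01101); offset now 13 = byte 1 bit 5; 19 bits remain
Read 3: bits[13:23] width=10 -> value=913 (bin 1110010001); offset now 23 = byte 2 bit 7; 9 bits remain

Answer: 2 7 913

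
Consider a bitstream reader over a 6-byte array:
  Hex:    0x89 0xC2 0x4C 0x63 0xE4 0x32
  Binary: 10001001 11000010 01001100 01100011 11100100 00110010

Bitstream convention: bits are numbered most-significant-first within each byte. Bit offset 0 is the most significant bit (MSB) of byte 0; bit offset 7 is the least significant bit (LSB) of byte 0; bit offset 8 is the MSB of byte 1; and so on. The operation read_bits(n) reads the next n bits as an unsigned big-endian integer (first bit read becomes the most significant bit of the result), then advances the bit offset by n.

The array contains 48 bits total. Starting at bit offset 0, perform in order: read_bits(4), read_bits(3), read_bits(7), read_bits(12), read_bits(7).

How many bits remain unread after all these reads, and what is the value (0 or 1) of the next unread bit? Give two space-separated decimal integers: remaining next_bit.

Answer: 15 1

Derivation:
Read 1: bits[0:4] width=4 -> value=8 (bin 1000); offset now 4 = byte 0 bit 4; 44 bits remain
Read 2: bits[4:7] width=3 -> value=4 (bin 100); offset now 7 = byte 0 bit 7; 41 bits remain
Read 3: bits[7:14] width=7 -> value=112 (bin 1110000); offset now 14 = byte 1 bit 6; 34 bits remain
Read 4: bits[14:26] width=12 -> value=2353 (bin 100100110001); offset now 26 = byte 3 bit 2; 22 bits remain
Read 5: bits[26:33] width=7 -> value=71 (bin 1000111); offset now 33 = byte 4 bit 1; 15 bits remain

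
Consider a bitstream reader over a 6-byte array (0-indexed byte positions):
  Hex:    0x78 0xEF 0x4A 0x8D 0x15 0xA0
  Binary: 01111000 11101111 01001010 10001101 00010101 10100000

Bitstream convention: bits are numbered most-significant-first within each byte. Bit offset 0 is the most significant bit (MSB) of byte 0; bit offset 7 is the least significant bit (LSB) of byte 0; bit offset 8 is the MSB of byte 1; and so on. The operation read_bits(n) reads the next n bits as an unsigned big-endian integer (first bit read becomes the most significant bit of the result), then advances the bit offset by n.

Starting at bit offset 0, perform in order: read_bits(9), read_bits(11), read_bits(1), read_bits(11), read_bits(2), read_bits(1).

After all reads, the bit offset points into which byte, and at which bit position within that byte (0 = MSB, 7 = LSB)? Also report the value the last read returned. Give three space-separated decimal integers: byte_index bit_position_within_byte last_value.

Answer: 4 3 0

Derivation:
Read 1: bits[0:9] width=9 -> value=241 (bin 011110001); offset now 9 = byte 1 bit 1; 39 bits remain
Read 2: bits[9:20] width=11 -> value=1780 (bin 11011110100); offset now 20 = byte 2 bit 4; 28 bits remain
Read 3: bits[20:21] width=1 -> value=1 (bin 1); offset now 21 = byte 2 bit 5; 27 bits remain
Read 4: bits[21:32] width=11 -> value=653 (bin 01010001101); offset now 32 = byte 4 bit 0; 16 bits remain
Read 5: bits[32:34] width=2 -> value=0 (bin 00); offset now 34 = byte 4 bit 2; 14 bits remain
Read 6: bits[34:35] width=1 -> value=0 (bin 0); offset now 35 = byte 4 bit 3; 13 bits remain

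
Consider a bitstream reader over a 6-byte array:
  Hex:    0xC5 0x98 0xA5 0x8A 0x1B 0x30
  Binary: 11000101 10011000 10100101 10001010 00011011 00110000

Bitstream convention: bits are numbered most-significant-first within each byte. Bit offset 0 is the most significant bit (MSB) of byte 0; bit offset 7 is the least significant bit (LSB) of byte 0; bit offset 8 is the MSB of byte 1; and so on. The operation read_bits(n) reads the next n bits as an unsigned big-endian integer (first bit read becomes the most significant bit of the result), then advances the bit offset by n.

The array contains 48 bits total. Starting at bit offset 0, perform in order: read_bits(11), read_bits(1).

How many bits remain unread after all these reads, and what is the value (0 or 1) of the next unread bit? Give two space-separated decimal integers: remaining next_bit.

Read 1: bits[0:11] width=11 -> value=1580 (bin 11000101100); offset now 11 = byte 1 bit 3; 37 bits remain
Read 2: bits[11:12] width=1 -> value=1 (bin 1); offset now 12 = byte 1 bit 4; 36 bits remain

Answer: 36 1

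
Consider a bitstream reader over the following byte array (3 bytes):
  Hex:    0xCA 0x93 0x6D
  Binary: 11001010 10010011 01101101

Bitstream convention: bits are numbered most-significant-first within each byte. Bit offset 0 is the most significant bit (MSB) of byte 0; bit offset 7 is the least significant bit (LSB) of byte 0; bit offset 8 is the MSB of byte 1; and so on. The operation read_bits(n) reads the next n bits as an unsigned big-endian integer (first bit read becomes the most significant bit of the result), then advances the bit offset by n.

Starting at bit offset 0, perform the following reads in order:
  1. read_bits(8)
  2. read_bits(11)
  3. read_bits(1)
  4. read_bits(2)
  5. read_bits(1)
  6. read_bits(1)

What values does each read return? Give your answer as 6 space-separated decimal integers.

Answer: 202 1179 0 3 0 1

Derivation:
Read 1: bits[0:8] width=8 -> value=202 (bin 11001010); offset now 8 = byte 1 bit 0; 16 bits remain
Read 2: bits[8:19] width=11 -> value=1179 (bin 10010011011); offset now 19 = byte 2 bit 3; 5 bits remain
Read 3: bits[19:20] width=1 -> value=0 (bin 0); offset now 20 = byte 2 bit 4; 4 bits remain
Read 4: bits[20:22] width=2 -> value=3 (bin 11); offset now 22 = byte 2 bit 6; 2 bits remain
Read 5: bits[22:23] width=1 -> value=0 (bin 0); offset now 23 = byte 2 bit 7; 1 bits remain
Read 6: bits[23:24] width=1 -> value=1 (bin 1); offset now 24 = byte 3 bit 0; 0 bits remain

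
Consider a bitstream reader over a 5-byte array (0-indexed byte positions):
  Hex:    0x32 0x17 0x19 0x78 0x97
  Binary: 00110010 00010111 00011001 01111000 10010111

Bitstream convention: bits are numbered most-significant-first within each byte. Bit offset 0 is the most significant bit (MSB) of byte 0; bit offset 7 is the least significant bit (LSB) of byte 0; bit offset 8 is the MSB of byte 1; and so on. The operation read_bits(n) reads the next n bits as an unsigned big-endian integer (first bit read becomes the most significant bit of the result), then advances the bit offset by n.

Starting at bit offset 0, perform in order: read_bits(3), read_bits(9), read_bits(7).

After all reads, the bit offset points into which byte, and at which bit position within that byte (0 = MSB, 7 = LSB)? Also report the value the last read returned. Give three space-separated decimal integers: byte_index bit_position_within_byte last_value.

Read 1: bits[0:3] width=3 -> value=1 (bin 001); offset now 3 = byte 0 bit 3; 37 bits remain
Read 2: bits[3:12] width=9 -> value=289 (bin 100100001); offset now 12 = byte 1 bit 4; 28 bits remain
Read 3: bits[12:19] width=7 -> value=56 (bin 0111000); offset now 19 = byte 2 bit 3; 21 bits remain

Answer: 2 3 56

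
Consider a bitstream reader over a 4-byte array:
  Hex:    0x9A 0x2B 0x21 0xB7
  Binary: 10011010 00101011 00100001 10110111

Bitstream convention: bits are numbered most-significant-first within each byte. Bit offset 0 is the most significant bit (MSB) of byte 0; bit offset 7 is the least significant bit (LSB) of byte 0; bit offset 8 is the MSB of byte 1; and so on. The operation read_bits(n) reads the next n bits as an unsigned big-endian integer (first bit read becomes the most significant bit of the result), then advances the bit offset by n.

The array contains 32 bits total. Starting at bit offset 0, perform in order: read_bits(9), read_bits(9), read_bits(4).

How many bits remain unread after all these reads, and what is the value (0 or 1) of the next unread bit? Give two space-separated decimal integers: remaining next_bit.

Read 1: bits[0:9] width=9 -> value=308 (bin 100110100); offset now 9 = byte 1 bit 1; 23 bits remain
Read 2: bits[9:18] width=9 -> value=172 (bin 010101100); offset now 18 = byte 2 bit 2; 14 bits remain
Read 3: bits[18:22] width=4 -> value=8 (bin 1000); offset now 22 = byte 2 bit 6; 10 bits remain

Answer: 10 0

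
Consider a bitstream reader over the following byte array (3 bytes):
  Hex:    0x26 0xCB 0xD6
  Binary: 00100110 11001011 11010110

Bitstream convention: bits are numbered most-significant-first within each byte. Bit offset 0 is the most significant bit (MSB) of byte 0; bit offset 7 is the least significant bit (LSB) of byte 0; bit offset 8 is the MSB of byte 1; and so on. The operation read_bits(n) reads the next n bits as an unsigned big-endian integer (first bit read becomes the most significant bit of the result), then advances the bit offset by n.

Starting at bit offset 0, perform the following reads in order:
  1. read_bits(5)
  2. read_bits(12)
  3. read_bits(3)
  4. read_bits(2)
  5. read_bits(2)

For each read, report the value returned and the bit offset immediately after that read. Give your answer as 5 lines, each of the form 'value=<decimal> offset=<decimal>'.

Read 1: bits[0:5] width=5 -> value=4 (bin 00100); offset now 5 = byte 0 bit 5; 19 bits remain
Read 2: bits[5:17] width=12 -> value=3479 (bin 110110010111); offset now 17 = byte 2 bit 1; 7 bits remain
Read 3: bits[17:20] width=3 -> value=5 (bin 101); offset now 20 = byte 2 bit 4; 4 bits remain
Read 4: bits[20:22] width=2 -> value=1 (bin 01); offset now 22 = byte 2 bit 6; 2 bits remain
Read 5: bits[22:24] width=2 -> value=2 (bin 10); offset now 24 = byte 3 bit 0; 0 bits remain

Answer: value=4 offset=5
value=3479 offset=17
value=5 offset=20
value=1 offset=22
value=2 offset=24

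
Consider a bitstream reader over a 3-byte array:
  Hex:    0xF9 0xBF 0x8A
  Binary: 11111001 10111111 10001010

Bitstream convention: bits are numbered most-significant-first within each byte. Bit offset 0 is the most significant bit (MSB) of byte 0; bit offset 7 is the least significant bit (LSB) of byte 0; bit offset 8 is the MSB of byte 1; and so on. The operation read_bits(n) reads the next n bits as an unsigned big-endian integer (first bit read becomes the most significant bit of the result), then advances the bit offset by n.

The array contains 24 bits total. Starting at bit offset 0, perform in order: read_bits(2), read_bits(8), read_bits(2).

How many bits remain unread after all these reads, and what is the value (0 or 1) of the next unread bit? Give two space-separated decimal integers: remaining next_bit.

Answer: 12 1

Derivation:
Read 1: bits[0:2] width=2 -> value=3 (bin 11); offset now 2 = byte 0 bit 2; 22 bits remain
Read 2: bits[2:10] width=8 -> value=230 (bin 11100110); offset now 10 = byte 1 bit 2; 14 bits remain
Read 3: bits[10:12] width=2 -> value=3 (bin 11); offset now 12 = byte 1 bit 4; 12 bits remain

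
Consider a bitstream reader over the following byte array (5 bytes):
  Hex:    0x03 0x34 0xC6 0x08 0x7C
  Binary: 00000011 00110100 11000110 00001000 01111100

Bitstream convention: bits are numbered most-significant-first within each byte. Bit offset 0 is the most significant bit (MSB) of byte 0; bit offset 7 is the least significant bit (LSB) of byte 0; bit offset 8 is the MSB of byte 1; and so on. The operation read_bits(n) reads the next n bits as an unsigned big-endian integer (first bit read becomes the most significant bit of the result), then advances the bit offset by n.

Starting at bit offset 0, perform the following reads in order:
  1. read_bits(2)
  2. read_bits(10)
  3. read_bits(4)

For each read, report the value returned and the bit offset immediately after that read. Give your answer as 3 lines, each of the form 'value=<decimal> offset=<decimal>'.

Answer: value=0 offset=2
value=51 offset=12
value=4 offset=16

Derivation:
Read 1: bits[0:2] width=2 -> value=0 (bin 00); offset now 2 = byte 0 bit 2; 38 bits remain
Read 2: bits[2:12] width=10 -> value=51 (bin 0000110011); offset now 12 = byte 1 bit 4; 28 bits remain
Read 3: bits[12:16] width=4 -> value=4 (bin 0100); offset now 16 = byte 2 bit 0; 24 bits remain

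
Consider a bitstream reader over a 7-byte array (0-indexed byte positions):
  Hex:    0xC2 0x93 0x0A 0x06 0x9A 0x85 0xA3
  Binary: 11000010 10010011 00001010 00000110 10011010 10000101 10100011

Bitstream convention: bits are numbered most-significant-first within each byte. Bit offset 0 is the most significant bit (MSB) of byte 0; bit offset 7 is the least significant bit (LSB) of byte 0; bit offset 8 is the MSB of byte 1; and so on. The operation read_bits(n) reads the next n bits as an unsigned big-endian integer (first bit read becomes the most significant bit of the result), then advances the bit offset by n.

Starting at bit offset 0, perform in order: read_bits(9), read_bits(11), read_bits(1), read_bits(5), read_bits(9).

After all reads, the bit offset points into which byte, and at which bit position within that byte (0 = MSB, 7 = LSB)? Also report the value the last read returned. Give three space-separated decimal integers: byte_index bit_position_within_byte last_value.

Read 1: bits[0:9] width=9 -> value=389 (bin 110000101); offset now 9 = byte 1 bit 1; 47 bits remain
Read 2: bits[9:20] width=11 -> value=304 (bin 00100110000); offset now 20 = byte 2 bit 4; 36 bits remain
Read 3: bits[20:21] width=1 -> value=1 (bin 1); offset now 21 = byte 2 bit 5; 35 bits remain
Read 4: bits[21:26] width=5 -> value=8 (bin 01000); offset now 26 = byte 3 bit 2; 30 bits remain
Read 5: bits[26:35] width=9 -> value=52 (bin 000110100); offset now 35 = byte 4 bit 3; 21 bits remain

Answer: 4 3 52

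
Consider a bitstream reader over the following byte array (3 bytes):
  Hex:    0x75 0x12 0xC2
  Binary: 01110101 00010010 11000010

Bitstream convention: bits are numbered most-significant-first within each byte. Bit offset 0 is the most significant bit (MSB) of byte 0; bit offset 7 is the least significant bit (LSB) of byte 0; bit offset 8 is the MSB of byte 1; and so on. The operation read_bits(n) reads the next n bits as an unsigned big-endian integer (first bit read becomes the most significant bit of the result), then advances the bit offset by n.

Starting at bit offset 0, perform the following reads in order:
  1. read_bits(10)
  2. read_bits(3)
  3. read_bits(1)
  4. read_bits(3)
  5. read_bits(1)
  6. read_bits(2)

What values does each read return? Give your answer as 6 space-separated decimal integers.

Read 1: bits[0:10] width=10 -> value=468 (bin 0111010100); offset now 10 = byte 1 bit 2; 14 bits remain
Read 2: bits[10:13] width=3 -> value=2 (bin 010); offset now 13 = byte 1 bit 5; 11 bits remain
Read 3: bits[13:14] width=1 -> value=0 (bin 0); offset now 14 = byte 1 bit 6; 10 bits remain
Read 4: bits[14:17] width=3 -> value=5 (bin 101); offset now 17 = byte 2 bit 1; 7 bits remain
Read 5: bits[17:18] width=1 -> value=1 (bin 1); offset now 18 = byte 2 bit 2; 6 bits remain
Read 6: bits[18:20] width=2 -> value=0 (bin 00); offset now 20 = byte 2 bit 4; 4 bits remain

Answer: 468 2 0 5 1 0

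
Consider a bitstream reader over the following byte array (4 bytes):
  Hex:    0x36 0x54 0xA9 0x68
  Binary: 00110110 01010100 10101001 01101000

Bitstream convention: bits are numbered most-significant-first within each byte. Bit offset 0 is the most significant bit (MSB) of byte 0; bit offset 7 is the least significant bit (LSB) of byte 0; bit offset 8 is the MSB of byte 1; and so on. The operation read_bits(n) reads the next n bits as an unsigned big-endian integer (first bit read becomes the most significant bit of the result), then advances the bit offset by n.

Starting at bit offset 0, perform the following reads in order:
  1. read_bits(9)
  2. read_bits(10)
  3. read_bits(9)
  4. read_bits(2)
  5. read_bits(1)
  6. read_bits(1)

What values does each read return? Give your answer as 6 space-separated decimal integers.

Read 1: bits[0:9] width=9 -> value=108 (bin 001101100); offset now 9 = byte 1 bit 1; 23 bits remain
Read 2: bits[9:19] width=10 -> value=677 (bin 1010100101); offset now 19 = byte 2 bit 3; 13 bits remain
Read 3: bits[19:28] width=9 -> value=150 (bin 010010110); offset now 28 = byte 3 bit 4; 4 bits remain
Read 4: bits[28:30] width=2 -> value=2 (bin 10); offset now 30 = byte 3 bit 6; 2 bits remain
Read 5: bits[30:31] width=1 -> value=0 (bin 0); offset now 31 = byte 3 bit 7; 1 bits remain
Read 6: bits[31:32] width=1 -> value=0 (bin 0); offset now 32 = byte 4 bit 0; 0 bits remain

Answer: 108 677 150 2 0 0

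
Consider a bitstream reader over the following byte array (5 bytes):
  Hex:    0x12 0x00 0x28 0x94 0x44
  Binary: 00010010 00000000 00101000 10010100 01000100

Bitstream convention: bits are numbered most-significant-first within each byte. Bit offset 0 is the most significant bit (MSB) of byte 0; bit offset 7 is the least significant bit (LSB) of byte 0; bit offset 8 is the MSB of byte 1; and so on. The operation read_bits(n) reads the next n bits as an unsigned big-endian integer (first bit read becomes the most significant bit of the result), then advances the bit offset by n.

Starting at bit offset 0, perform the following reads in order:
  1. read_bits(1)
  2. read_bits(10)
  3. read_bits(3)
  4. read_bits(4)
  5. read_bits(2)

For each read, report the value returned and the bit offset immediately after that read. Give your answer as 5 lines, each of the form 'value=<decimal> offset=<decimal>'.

Read 1: bits[0:1] width=1 -> value=0 (bin 0); offset now 1 = byte 0 bit 1; 39 bits remain
Read 2: bits[1:11] width=10 -> value=144 (bin 0010010000); offset now 11 = byte 1 bit 3; 29 bits remain
Read 3: bits[11:14] width=3 -> value=0 (bin 000); offset now 14 = byte 1 bit 6; 26 bits remain
Read 4: bits[14:18] width=4 -> value=0 (bin 0000); offset now 18 = byte 2 bit 2; 22 bits remain
Read 5: bits[18:20] width=2 -> value=2 (bin 10); offset now 20 = byte 2 bit 4; 20 bits remain

Answer: value=0 offset=1
value=144 offset=11
value=0 offset=14
value=0 offset=18
value=2 offset=20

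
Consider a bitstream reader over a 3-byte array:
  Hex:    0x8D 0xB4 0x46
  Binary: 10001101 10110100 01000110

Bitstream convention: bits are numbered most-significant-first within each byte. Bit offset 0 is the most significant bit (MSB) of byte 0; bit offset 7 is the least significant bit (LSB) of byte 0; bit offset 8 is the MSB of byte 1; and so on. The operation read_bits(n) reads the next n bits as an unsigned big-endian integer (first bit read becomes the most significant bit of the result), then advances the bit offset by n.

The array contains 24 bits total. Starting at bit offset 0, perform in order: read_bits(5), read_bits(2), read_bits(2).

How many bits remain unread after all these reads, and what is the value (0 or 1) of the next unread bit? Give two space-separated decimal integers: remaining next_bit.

Answer: 15 0

Derivation:
Read 1: bits[0:5] width=5 -> value=17 (bin 10001); offset now 5 = byte 0 bit 5; 19 bits remain
Read 2: bits[5:7] width=2 -> value=2 (bin 10); offset now 7 = byte 0 bit 7; 17 bits remain
Read 3: bits[7:9] width=2 -> value=3 (bin 11); offset now 9 = byte 1 bit 1; 15 bits remain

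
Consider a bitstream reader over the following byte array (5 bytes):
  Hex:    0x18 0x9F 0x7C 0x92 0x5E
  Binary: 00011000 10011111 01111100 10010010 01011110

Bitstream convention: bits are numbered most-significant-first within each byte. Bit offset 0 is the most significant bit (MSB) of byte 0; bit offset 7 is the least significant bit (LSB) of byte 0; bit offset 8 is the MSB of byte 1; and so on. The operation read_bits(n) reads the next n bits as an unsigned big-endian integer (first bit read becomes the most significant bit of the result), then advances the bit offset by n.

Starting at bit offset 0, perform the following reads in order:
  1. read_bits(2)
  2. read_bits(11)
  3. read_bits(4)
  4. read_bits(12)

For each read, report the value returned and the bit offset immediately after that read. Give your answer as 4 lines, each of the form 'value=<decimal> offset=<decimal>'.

Read 1: bits[0:2] width=2 -> value=0 (bin 00); offset now 2 = byte 0 bit 2; 38 bits remain
Read 2: bits[2:13] width=11 -> value=787 (bin 01100010011); offset now 13 = byte 1 bit 5; 27 bits remain
Read 3: bits[13:17] width=4 -> value=14 (bin 1110); offset now 17 = byte 2 bit 1; 23 bits remain
Read 4: bits[17:29] width=12 -> value=3986 (bin 111110010010); offset now 29 = byte 3 bit 5; 11 bits remain

Answer: value=0 offset=2
value=787 offset=13
value=14 offset=17
value=3986 offset=29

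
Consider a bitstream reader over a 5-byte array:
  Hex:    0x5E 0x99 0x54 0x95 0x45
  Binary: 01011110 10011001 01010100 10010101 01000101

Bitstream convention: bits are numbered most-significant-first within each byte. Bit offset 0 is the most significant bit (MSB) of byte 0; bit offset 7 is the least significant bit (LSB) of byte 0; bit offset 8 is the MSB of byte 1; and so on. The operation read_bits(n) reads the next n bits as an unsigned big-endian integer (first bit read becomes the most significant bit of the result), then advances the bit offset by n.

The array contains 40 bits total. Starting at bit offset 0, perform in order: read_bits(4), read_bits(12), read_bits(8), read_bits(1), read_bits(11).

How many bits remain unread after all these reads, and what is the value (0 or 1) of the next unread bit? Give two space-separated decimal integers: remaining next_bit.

Answer: 4 0

Derivation:
Read 1: bits[0:4] width=4 -> value=5 (bin 0101); offset now 4 = byte 0 bit 4; 36 bits remain
Read 2: bits[4:16] width=12 -> value=3737 (bin 111010011001); offset now 16 = byte 2 bit 0; 24 bits remain
Read 3: bits[16:24] width=8 -> value=84 (bin 01010100); offset now 24 = byte 3 bit 0; 16 bits remain
Read 4: bits[24:25] width=1 -> value=1 (bin 1); offset now 25 = byte 3 bit 1; 15 bits remain
Read 5: bits[25:36] width=11 -> value=340 (bin 00101010100); offset now 36 = byte 4 bit 4; 4 bits remain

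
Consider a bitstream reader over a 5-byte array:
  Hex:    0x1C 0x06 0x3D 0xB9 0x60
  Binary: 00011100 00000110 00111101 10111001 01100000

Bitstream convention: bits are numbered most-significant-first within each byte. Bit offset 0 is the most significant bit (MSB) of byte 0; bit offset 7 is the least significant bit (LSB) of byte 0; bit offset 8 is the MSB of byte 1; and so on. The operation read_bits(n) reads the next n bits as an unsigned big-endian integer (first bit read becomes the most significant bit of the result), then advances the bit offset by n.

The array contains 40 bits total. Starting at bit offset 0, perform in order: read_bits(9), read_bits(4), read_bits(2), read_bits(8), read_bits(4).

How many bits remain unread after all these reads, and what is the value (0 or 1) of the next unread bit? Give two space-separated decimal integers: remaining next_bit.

Read 1: bits[0:9] width=9 -> value=56 (bin 000111000); offset now 9 = byte 1 bit 1; 31 bits remain
Read 2: bits[9:13] width=4 -> value=0 (bin 0000); offset now 13 = byte 1 bit 5; 27 bits remain
Read 3: bits[13:15] width=2 -> value=3 (bin 11); offset now 15 = byte 1 bit 7; 25 bits remain
Read 4: bits[15:23] width=8 -> value=30 (bin 00011110); offset now 23 = byte 2 bit 7; 17 bits remain
Read 5: bits[23:27] width=4 -> value=13 (bin 1101); offset now 27 = byte 3 bit 3; 13 bits remain

Answer: 13 1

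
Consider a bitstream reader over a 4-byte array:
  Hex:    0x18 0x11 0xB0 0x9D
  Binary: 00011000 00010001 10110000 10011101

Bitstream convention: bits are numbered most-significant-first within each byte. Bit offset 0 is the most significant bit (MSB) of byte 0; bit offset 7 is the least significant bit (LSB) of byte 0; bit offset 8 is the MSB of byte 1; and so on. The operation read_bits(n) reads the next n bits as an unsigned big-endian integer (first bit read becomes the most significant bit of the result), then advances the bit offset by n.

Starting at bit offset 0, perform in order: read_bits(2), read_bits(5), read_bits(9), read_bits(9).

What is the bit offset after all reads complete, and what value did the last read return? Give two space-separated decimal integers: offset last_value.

Answer: 25 353

Derivation:
Read 1: bits[0:2] width=2 -> value=0 (bin 00); offset now 2 = byte 0 bit 2; 30 bits remain
Read 2: bits[2:7] width=5 -> value=12 (bin 01100); offset now 7 = byte 0 bit 7; 25 bits remain
Read 3: bits[7:16] width=9 -> value=17 (bin 000010001); offset now 16 = byte 2 bit 0; 16 bits remain
Read 4: bits[16:25] width=9 -> value=353 (bin 101100001); offset now 25 = byte 3 bit 1; 7 bits remain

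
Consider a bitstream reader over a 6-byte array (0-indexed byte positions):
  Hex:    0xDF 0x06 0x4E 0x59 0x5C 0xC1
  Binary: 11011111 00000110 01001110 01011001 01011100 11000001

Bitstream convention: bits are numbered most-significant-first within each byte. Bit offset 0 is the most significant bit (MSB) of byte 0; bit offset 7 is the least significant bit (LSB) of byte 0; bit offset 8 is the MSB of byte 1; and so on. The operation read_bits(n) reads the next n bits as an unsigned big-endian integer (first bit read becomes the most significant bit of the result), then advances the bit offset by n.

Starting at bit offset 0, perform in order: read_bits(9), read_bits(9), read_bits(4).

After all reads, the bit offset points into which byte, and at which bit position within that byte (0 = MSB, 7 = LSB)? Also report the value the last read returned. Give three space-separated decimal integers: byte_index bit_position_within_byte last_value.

Answer: 2 6 3

Derivation:
Read 1: bits[0:9] width=9 -> value=446 (bin 110111110); offset now 9 = byte 1 bit 1; 39 bits remain
Read 2: bits[9:18] width=9 -> value=25 (bin 000011001); offset now 18 = byte 2 bit 2; 30 bits remain
Read 3: bits[18:22] width=4 -> value=3 (bin 0011); offset now 22 = byte 2 bit 6; 26 bits remain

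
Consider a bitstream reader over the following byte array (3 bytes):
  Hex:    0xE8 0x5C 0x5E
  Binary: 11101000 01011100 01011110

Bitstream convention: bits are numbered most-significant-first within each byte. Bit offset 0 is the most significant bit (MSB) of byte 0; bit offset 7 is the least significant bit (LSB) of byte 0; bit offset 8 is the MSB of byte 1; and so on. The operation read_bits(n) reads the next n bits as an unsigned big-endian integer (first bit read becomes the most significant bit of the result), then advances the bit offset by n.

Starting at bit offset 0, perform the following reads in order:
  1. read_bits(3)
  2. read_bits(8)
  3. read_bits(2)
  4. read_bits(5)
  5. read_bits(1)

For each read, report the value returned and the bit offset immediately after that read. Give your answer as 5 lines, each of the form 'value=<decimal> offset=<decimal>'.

Read 1: bits[0:3] width=3 -> value=7 (bin 111); offset now 3 = byte 0 bit 3; 21 bits remain
Read 2: bits[3:11] width=8 -> value=66 (bin 01000010); offset now 11 = byte 1 bit 3; 13 bits remain
Read 3: bits[11:13] width=2 -> value=3 (bin 11); offset now 13 = byte 1 bit 5; 11 bits remain
Read 4: bits[13:18] width=5 -> value=17 (bin 10001); offset now 18 = byte 2 bit 2; 6 bits remain
Read 5: bits[18:19] width=1 -> value=0 (bin 0); offset now 19 = byte 2 bit 3; 5 bits remain

Answer: value=7 offset=3
value=66 offset=11
value=3 offset=13
value=17 offset=18
value=0 offset=19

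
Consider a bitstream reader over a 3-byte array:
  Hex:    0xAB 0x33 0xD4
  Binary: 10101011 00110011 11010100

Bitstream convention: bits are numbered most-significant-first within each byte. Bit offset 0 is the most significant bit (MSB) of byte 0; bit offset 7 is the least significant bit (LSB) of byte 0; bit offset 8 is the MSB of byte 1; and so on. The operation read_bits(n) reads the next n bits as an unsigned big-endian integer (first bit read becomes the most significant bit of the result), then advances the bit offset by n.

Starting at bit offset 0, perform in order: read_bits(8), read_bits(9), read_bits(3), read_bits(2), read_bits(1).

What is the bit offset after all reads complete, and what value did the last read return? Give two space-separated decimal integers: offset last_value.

Answer: 23 0

Derivation:
Read 1: bits[0:8] width=8 -> value=171 (bin 10101011); offset now 8 = byte 1 bit 0; 16 bits remain
Read 2: bits[8:17] width=9 -> value=103 (bin 001100111); offset now 17 = byte 2 bit 1; 7 bits remain
Read 3: bits[17:20] width=3 -> value=5 (bin 101); offset now 20 = byte 2 bit 4; 4 bits remain
Read 4: bits[20:22] width=2 -> value=1 (bin 01); offset now 22 = byte 2 bit 6; 2 bits remain
Read 5: bits[22:23] width=1 -> value=0 (bin 0); offset now 23 = byte 2 bit 7; 1 bits remain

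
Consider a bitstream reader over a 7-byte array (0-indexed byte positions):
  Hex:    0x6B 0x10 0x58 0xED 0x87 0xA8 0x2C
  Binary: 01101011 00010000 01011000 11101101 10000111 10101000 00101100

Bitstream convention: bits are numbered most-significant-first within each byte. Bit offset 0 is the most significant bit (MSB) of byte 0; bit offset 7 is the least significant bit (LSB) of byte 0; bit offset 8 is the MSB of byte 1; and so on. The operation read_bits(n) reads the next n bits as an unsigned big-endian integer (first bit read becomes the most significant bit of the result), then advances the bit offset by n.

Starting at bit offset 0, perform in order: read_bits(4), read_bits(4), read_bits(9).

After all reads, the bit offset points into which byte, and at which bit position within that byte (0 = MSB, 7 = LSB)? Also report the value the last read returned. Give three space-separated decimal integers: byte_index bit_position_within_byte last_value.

Read 1: bits[0:4] width=4 -> value=6 (bin 0110); offset now 4 = byte 0 bit 4; 52 bits remain
Read 2: bits[4:8] width=4 -> value=11 (bin 1011); offset now 8 = byte 1 bit 0; 48 bits remain
Read 3: bits[8:17] width=9 -> value=32 (bin 000100000); offset now 17 = byte 2 bit 1; 39 bits remain

Answer: 2 1 32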